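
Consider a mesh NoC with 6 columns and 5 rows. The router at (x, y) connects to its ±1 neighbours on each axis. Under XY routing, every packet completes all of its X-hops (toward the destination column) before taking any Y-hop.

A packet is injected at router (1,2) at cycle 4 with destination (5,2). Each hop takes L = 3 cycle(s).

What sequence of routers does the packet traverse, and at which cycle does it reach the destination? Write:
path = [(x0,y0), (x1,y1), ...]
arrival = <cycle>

t=4: at (1,2)
t=7: at (2,2) after E
t=10: at (3,2) after E
t=13: at (4,2) after E
t=16: at (5,2) after E

path = [(1,2), (2,2), (3,2), (4,2), (5,2)]
arrival = 16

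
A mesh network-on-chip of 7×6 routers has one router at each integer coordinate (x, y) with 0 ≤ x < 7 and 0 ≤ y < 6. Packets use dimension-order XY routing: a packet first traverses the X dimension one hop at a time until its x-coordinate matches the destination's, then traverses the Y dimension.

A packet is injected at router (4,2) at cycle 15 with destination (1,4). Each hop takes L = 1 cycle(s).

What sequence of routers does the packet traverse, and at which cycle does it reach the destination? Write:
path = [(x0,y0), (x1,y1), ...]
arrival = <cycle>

[0] x=4 y=2 t=15
[1] x=3 y=2 t=16 →W
[2] x=2 y=2 t=17 →W
[3] x=1 y=2 t=18 →W
[4] x=1 y=3 t=19 →N
[5] x=1 y=4 t=20 →N

path = [(4,2), (3,2), (2,2), (1,2), (1,3), (1,4)]
arrival = 20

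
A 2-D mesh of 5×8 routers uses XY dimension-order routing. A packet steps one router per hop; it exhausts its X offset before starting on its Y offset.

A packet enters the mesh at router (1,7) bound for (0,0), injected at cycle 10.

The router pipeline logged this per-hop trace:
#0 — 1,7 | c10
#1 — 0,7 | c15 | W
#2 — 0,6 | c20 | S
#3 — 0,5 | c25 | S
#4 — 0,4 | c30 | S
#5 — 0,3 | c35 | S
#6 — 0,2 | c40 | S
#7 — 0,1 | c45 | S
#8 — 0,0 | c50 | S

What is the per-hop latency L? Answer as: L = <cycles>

Between hops 0 and 1 the cycle counter advances 15 − 10 = 5.
One hop costs L cycles, so L = 5.

L = 5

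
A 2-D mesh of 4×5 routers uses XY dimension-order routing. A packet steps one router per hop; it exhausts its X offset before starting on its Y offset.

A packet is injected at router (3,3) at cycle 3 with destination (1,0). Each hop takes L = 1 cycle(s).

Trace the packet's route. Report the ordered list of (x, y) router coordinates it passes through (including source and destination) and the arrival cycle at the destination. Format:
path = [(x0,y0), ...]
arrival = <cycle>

hop 0: (3,3) @ cyc 3
hop 1: (2,3) @ cyc 4  [W]
hop 2: (1,3) @ cyc 5  [W]
hop 3: (1,2) @ cyc 6  [S]
hop 4: (1,1) @ cyc 7  [S]
hop 5: (1,0) @ cyc 8  [S]

path = [(3,3), (2,3), (1,3), (1,2), (1,1), (1,0)]
arrival = 8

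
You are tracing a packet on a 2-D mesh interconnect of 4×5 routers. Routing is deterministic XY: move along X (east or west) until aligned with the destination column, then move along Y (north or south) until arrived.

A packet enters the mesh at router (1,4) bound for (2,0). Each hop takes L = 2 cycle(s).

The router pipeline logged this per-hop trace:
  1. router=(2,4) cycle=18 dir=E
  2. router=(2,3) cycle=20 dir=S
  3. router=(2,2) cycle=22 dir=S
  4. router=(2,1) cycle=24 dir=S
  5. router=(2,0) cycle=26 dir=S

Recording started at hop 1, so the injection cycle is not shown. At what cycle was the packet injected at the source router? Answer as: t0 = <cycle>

cyc[1] = 18 and cyc[k] = t0 + k·L for every k.
Subtract one hop: t0 = 18 − 2 = 16.

t0 = 16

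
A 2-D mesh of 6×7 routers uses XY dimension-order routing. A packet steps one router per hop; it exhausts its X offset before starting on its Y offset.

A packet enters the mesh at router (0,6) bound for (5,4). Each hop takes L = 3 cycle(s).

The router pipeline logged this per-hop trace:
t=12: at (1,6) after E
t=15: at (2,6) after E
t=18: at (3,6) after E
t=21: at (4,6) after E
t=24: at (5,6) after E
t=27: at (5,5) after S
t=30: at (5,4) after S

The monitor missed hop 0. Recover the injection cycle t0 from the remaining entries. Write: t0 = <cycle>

t0 = 9

Hop 1 reached at cycle 12; hop k is at t0 + k·L.
So t0 = 12 − 1·3 = 9.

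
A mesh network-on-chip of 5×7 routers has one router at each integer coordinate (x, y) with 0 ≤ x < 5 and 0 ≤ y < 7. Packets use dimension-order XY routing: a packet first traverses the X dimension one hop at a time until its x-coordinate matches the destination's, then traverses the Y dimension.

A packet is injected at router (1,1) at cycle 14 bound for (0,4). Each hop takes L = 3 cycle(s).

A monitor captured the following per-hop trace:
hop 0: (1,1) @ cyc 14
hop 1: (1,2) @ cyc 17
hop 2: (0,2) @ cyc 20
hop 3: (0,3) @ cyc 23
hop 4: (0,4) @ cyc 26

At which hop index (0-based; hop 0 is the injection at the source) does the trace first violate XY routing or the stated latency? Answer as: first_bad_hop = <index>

  1: Δx=+0 Δy=+1 Δt=3 [BAD: Y-move but x=1≠0]

first_bad_hop = 1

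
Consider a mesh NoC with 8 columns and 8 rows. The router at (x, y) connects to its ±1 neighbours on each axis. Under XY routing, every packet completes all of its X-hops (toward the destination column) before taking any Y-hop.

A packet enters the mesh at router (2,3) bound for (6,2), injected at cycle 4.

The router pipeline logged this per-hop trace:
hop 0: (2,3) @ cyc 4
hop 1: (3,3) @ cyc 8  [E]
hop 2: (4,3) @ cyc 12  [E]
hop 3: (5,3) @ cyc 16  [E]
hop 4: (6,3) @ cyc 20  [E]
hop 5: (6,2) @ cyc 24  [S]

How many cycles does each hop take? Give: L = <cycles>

L = 4

Between hops 0 and 1 the cycle counter advances 8 − 4 = 4.
Each hop adds L, hence L = 4.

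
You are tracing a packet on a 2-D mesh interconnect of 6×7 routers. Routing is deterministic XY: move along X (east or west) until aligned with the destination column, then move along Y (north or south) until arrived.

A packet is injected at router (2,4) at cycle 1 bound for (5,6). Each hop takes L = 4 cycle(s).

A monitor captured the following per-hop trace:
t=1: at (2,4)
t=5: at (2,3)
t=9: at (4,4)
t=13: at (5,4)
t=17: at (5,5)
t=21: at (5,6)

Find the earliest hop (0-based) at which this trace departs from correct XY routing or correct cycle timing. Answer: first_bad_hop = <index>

first_bad_hop = 1

[1] (+0,-1) / 4c ⇒ BAD: Y-move but x=2≠5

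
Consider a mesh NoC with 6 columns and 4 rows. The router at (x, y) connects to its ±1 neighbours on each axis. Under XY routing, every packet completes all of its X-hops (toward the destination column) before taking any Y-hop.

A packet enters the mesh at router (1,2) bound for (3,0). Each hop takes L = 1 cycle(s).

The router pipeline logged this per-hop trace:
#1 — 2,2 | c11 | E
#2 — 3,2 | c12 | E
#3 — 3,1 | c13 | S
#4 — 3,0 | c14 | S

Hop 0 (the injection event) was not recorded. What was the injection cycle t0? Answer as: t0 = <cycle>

t0 = 10

cyc[1] = 11 and cyc[k] = t0 + k·L for every k.
Therefore t0 = 11 − L = 10.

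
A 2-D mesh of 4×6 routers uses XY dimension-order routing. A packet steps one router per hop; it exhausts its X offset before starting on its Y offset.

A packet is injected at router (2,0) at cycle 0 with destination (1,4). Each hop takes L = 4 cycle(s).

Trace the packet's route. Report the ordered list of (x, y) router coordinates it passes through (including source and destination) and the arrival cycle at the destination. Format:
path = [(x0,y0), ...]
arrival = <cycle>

src (2,0)  cyc=0
W→(1,0)  cyc=4
N→(1,1)  cyc=8
N→(1,2)  cyc=12
N→(1,3)  cyc=16
N→(1,4)  cyc=20

path = [(2,0), (1,0), (1,1), (1,2), (1,3), (1,4)]
arrival = 20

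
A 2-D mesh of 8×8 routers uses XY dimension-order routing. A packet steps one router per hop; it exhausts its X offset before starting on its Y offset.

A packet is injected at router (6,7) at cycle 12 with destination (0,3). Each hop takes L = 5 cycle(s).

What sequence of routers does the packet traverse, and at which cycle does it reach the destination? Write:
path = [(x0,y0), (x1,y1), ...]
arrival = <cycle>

path = [(6,7), (5,7), (4,7), (3,7), (2,7), (1,7), (0,7), (0,6), (0,5), (0,4), (0,3)]
arrival = 62

hop 0: (6,7) @ cyc 12
hop 1: (5,7) @ cyc 17  [W]
hop 2: (4,7) @ cyc 22  [W]
hop 3: (3,7) @ cyc 27  [W]
hop 4: (2,7) @ cyc 32  [W]
hop 5: (1,7) @ cyc 37  [W]
hop 6: (0,7) @ cyc 42  [W]
hop 7: (0,6) @ cyc 47  [S]
hop 8: (0,5) @ cyc 52  [S]
hop 9: (0,4) @ cyc 57  [S]
hop 10: (0,3) @ cyc 62  [S]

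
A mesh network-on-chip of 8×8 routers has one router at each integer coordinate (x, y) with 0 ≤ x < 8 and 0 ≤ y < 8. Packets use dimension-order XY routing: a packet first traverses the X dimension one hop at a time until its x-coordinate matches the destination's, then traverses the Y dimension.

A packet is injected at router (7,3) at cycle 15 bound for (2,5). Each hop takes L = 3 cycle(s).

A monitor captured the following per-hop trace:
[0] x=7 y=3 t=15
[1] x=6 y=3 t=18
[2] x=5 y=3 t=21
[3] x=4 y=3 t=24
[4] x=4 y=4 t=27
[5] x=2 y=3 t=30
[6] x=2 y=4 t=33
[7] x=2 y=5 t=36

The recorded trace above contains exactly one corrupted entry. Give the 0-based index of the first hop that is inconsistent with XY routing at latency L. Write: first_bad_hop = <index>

first_bad_hop = 4

check 1→ d=(-1,0) cyc+3: ok
check 2→ d=(-1,0) cyc+3: ok
check 3→ d=(-1,0) cyc+3: ok
check 4→ d=(0,1) cyc+3: BAD: Y-move but x=4≠2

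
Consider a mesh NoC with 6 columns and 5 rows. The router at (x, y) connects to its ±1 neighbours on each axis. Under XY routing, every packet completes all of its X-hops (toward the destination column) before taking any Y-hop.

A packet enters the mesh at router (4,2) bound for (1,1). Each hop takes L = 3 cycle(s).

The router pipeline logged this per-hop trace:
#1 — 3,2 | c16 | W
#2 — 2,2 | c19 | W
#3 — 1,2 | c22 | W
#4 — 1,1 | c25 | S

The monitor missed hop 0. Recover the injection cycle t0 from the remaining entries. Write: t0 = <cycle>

t0 = 13

cyc[1] = 16 and cyc[k] = t0 + k·L for every k.
Therefore t0 = 16 − L = 13.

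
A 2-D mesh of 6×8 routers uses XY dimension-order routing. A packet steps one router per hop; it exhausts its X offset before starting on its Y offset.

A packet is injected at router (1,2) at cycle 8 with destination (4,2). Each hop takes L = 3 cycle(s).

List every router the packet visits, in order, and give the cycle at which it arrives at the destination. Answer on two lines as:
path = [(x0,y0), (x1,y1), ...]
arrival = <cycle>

[0] x=1 y=2 t=8
[1] x=2 y=2 t=11 →E
[2] x=3 y=2 t=14 →E
[3] x=4 y=2 t=17 →E

path = [(1,2), (2,2), (3,2), (4,2)]
arrival = 17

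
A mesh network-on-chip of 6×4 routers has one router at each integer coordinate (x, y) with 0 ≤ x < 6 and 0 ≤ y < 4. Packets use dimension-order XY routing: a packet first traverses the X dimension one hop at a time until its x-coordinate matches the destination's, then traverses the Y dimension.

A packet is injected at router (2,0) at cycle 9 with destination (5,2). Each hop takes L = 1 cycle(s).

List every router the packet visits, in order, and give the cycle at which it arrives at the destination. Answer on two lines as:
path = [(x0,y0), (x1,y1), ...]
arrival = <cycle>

hop 0: (2,0) @ cyc 9
hop 1: (3,0) @ cyc 10  [E]
hop 2: (4,0) @ cyc 11  [E]
hop 3: (5,0) @ cyc 12  [E]
hop 4: (5,1) @ cyc 13  [N]
hop 5: (5,2) @ cyc 14  [N]

path = [(2,0), (3,0), (4,0), (5,0), (5,1), (5,2)]
arrival = 14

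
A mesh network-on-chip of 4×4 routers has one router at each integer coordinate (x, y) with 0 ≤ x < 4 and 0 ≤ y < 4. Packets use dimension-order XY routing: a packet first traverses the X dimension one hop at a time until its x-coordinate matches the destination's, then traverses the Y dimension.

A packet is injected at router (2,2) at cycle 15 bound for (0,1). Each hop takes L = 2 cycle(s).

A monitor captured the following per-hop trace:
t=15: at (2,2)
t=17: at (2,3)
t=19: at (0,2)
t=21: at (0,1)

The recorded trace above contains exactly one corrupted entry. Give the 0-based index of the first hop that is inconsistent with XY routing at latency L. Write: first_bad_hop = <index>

[1] (+0,+1) / 2c ⇒ BAD: Y-move but x=2≠0

first_bad_hop = 1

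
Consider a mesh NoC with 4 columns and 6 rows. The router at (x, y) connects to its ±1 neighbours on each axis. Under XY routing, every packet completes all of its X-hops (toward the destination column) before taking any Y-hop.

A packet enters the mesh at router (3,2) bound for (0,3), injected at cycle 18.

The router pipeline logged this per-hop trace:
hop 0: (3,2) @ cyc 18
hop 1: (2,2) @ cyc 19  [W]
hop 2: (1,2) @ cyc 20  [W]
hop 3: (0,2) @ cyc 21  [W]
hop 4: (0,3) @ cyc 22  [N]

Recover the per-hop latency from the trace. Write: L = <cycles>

L = 1

From hop 0 (18) to hop 1 (19): +1 cycles.
One hop costs L cycles, so L = 1.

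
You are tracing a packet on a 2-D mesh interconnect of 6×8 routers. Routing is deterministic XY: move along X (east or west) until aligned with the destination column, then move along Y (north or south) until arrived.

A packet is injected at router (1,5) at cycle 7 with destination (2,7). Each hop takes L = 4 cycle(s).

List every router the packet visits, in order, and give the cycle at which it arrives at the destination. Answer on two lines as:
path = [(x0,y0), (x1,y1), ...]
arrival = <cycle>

path = [(1,5), (2,5), (2,6), (2,7)]
arrival = 19

src (1,5)  cyc=7
E→(2,5)  cyc=11
N→(2,6)  cyc=15
N→(2,7)  cyc=19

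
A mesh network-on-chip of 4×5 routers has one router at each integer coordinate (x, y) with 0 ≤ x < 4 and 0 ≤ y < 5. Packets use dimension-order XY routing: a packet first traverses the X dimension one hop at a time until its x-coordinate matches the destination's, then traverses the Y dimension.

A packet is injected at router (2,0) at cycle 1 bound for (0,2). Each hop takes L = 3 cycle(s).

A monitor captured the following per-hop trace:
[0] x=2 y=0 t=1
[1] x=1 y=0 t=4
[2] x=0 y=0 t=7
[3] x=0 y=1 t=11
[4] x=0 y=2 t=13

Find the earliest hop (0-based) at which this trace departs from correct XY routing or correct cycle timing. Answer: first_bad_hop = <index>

first_bad_hop = 3

[1] (-1,+0) / 3c ⇒ ok
[2] (-1,+0) / 3c ⇒ ok
[3] (+0,+1) / 4c ⇒ BAD: Δcyc=4≠L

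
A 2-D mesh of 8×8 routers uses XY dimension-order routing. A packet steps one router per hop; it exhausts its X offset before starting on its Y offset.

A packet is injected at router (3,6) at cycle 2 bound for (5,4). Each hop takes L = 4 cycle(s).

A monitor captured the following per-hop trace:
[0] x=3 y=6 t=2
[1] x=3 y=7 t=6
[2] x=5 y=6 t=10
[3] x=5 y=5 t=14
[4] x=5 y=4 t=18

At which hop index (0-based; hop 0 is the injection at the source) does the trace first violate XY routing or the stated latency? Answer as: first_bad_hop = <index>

first_bad_hop = 1

  1: Δx=+0 Δy=+1 Δt=4 [BAD: Y-move but x=3≠5]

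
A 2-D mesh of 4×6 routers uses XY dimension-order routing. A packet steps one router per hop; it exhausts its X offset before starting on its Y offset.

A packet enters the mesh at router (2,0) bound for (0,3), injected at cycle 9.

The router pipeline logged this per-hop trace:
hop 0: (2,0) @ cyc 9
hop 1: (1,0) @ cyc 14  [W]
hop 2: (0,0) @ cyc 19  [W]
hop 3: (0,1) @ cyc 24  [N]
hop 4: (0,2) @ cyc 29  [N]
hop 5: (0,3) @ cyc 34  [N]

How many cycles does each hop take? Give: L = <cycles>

L = 5

Δcyc across hop 0→1: 14 − 9 = 5.
That increment is L by definition: L = 5.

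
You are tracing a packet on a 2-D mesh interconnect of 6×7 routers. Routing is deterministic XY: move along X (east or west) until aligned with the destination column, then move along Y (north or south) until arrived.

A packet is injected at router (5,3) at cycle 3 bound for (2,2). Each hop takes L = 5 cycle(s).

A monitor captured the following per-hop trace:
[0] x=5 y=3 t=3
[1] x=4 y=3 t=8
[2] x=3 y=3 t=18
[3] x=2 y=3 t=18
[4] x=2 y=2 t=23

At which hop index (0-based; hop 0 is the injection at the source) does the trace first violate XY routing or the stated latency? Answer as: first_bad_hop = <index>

first_bad_hop = 2

check 1→ d=(-1,0) cyc+5: ok
check 2→ d=(-1,0) cyc+10: BAD: Δcyc=10≠L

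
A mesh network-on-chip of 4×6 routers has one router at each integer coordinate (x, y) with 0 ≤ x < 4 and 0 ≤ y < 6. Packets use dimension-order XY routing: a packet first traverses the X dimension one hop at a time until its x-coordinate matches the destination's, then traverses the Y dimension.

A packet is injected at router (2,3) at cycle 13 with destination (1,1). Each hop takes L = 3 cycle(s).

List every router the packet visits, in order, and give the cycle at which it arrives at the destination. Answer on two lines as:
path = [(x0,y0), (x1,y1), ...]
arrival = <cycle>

#0 — 2,3 | c13
#1 — 1,3 | c16 | W
#2 — 1,2 | c19 | S
#3 — 1,1 | c22 | S

path = [(2,3), (1,3), (1,2), (1,1)]
arrival = 22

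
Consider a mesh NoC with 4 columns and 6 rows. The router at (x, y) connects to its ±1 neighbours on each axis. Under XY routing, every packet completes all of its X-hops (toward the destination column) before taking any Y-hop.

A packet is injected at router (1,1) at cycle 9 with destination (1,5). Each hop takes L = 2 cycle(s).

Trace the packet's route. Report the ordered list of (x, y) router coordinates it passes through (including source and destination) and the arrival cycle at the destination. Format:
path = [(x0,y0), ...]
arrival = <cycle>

path = [(1,1), (1,2), (1,3), (1,4), (1,5)]
arrival = 17

  0. router=(1,1) cycle=9 (inject)
  1. router=(1,2) cycle=11 dir=N
  2. router=(1,3) cycle=13 dir=N
  3. router=(1,4) cycle=15 dir=N
  4. router=(1,5) cycle=17 dir=N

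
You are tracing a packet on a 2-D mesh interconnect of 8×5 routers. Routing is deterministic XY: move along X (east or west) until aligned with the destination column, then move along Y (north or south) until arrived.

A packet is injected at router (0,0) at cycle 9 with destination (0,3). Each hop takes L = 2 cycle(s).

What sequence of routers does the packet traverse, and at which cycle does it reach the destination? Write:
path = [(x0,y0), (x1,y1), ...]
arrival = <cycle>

path = [(0,0), (0,1), (0,2), (0,3)]
arrival = 15

t=9: at (0,0)
t=11: at (0,1) after N
t=13: at (0,2) after N
t=15: at (0,3) after N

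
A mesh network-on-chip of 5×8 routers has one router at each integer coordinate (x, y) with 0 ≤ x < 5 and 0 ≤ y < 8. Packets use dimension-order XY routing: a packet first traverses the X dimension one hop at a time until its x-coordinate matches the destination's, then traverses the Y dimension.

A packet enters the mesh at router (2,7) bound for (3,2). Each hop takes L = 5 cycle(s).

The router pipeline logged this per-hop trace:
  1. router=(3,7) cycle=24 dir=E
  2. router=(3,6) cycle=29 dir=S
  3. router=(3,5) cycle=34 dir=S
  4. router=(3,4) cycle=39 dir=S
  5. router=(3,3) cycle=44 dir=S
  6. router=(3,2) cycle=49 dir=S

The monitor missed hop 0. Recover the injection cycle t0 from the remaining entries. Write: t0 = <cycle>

cyc[1] = 24 and cyc[k] = t0 + k·L for every k.
t0 = cyc[1] − L = 24 − 5 = 19.

t0 = 19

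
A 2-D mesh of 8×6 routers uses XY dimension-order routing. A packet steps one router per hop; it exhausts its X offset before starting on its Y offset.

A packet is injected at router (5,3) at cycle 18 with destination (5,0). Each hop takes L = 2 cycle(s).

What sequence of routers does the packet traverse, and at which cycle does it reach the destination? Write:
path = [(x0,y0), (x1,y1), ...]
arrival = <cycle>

path = [(5,3), (5,2), (5,1), (5,0)]
arrival = 24

#0 — 5,3 | c18
#1 — 5,2 | c20 | S
#2 — 5,1 | c22 | S
#3 — 5,0 | c24 | S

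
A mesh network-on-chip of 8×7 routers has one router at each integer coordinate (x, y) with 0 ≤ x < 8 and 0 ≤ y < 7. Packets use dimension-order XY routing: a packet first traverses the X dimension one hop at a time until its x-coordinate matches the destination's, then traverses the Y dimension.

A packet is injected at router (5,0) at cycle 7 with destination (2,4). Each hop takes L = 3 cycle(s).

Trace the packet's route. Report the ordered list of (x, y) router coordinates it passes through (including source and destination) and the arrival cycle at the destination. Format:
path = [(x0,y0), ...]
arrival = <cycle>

  0. router=(5,0) cycle=7 (inject)
  1. router=(4,0) cycle=10 dir=W
  2. router=(3,0) cycle=13 dir=W
  3. router=(2,0) cycle=16 dir=W
  4. router=(2,1) cycle=19 dir=N
  5. router=(2,2) cycle=22 dir=N
  6. router=(2,3) cycle=25 dir=N
  7. router=(2,4) cycle=28 dir=N

path = [(5,0), (4,0), (3,0), (2,0), (2,1), (2,2), (2,3), (2,4)]
arrival = 28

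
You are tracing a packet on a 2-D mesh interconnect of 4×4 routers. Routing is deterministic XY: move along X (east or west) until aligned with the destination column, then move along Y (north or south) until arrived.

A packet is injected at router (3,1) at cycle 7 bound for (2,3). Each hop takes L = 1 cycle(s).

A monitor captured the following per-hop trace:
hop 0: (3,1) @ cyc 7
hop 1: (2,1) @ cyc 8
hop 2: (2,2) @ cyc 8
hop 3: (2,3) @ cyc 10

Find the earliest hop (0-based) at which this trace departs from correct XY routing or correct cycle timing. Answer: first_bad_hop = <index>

  1: Δx=-1 Δy=+0 Δt=1 [ok]
  2: Δx=+0 Δy=+1 Δt=0 [BAD: Δcyc=0≠L]

first_bad_hop = 2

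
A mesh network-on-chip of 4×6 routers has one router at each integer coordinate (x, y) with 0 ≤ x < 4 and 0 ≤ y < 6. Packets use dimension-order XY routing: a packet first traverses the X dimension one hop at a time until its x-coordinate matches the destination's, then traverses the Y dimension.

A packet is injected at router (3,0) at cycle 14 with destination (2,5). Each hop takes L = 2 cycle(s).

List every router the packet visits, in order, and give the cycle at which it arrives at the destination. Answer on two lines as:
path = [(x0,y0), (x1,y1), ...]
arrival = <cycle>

hop 0: (3,0) @ cyc 14
hop 1: (2,0) @ cyc 16  [W]
hop 2: (2,1) @ cyc 18  [N]
hop 3: (2,2) @ cyc 20  [N]
hop 4: (2,3) @ cyc 22  [N]
hop 5: (2,4) @ cyc 24  [N]
hop 6: (2,5) @ cyc 26  [N]

path = [(3,0), (2,0), (2,1), (2,2), (2,3), (2,4), (2,5)]
arrival = 26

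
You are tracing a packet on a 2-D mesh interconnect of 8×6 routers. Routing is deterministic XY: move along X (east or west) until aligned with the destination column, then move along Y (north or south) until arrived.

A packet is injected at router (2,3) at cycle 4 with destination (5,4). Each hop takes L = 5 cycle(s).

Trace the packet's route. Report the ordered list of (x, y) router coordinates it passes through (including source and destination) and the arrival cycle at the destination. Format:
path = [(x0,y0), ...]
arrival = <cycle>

t=4: at (2,3)
t=9: at (3,3) after E
t=14: at (4,3) after E
t=19: at (5,3) after E
t=24: at (5,4) after N

path = [(2,3), (3,3), (4,3), (5,3), (5,4)]
arrival = 24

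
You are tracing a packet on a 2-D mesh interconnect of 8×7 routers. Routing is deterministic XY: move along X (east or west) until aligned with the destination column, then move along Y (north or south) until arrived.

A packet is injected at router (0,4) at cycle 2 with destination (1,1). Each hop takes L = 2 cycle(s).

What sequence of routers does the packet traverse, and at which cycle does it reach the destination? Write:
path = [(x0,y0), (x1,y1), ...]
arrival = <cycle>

path = [(0,4), (1,4), (1,3), (1,2), (1,1)]
arrival = 10

[0] x=0 y=4 t=2
[1] x=1 y=4 t=4 →E
[2] x=1 y=3 t=6 →S
[3] x=1 y=2 t=8 →S
[4] x=1 y=1 t=10 →S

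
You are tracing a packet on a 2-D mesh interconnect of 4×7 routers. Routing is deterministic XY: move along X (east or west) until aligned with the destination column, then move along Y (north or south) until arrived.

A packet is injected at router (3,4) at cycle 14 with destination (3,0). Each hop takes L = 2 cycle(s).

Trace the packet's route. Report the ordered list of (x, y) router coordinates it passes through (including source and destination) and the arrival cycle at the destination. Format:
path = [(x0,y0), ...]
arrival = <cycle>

path = [(3,4), (3,3), (3,2), (3,1), (3,0)]
arrival = 22

src (3,4)  cyc=14
S→(3,3)  cyc=16
S→(3,2)  cyc=18
S→(3,1)  cyc=20
S→(3,0)  cyc=22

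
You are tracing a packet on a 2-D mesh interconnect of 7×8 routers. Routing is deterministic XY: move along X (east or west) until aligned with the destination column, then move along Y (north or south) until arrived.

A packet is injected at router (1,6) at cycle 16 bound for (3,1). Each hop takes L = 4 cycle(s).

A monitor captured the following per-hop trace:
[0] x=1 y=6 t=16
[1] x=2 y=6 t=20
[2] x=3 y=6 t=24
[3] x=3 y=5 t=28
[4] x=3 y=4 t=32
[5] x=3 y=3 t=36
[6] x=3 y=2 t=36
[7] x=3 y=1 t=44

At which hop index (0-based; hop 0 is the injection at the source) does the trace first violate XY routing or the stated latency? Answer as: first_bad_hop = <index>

check 1→ d=(1,0) cyc+4: ok
check 2→ d=(1,0) cyc+4: ok
check 3→ d=(0,-1) cyc+4: ok
check 4→ d=(0,-1) cyc+4: ok
check 5→ d=(0,-1) cyc+4: ok
check 6→ d=(0,-1) cyc+0: BAD: Δcyc=0≠L

first_bad_hop = 6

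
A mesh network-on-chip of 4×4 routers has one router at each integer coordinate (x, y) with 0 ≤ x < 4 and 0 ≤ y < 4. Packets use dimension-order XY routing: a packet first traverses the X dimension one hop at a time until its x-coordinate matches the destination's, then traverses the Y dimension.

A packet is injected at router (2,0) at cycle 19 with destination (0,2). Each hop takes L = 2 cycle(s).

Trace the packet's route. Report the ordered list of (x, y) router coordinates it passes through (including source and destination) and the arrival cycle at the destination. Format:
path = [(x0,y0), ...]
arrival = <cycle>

path = [(2,0), (1,0), (0,0), (0,1), (0,2)]
arrival = 27

  0. router=(2,0) cycle=19 (inject)
  1. router=(1,0) cycle=21 dir=W
  2. router=(0,0) cycle=23 dir=W
  3. router=(0,1) cycle=25 dir=N
  4. router=(0,2) cycle=27 dir=N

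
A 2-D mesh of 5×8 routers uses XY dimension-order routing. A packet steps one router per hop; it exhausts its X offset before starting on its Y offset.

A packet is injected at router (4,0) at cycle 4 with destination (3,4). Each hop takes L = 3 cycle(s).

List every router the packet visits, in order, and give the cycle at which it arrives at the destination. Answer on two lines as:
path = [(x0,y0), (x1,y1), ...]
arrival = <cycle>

path = [(4,0), (3,0), (3,1), (3,2), (3,3), (3,4)]
arrival = 19

#0 — 4,0 | c4
#1 — 3,0 | c7 | W
#2 — 3,1 | c10 | N
#3 — 3,2 | c13 | N
#4 — 3,3 | c16 | N
#5 — 3,4 | c19 | N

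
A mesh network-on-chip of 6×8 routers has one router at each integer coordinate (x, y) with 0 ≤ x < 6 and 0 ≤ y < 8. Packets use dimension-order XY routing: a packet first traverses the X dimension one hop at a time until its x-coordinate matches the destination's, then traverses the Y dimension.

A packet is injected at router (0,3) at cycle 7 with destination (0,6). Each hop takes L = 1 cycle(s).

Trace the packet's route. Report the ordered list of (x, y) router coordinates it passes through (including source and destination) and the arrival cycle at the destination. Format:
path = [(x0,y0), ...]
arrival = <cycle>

hop 0: (0,3) @ cyc 7
hop 1: (0,4) @ cyc 8  [N]
hop 2: (0,5) @ cyc 9  [N]
hop 3: (0,6) @ cyc 10  [N]

path = [(0,3), (0,4), (0,5), (0,6)]
arrival = 10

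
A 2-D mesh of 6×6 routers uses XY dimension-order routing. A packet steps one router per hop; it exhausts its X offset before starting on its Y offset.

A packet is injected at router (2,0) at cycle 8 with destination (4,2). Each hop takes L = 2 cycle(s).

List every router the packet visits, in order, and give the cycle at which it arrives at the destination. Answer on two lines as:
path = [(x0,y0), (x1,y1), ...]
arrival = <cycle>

path = [(2,0), (3,0), (4,0), (4,1), (4,2)]
arrival = 16

hop 0: (2,0) @ cyc 8
hop 1: (3,0) @ cyc 10  [E]
hop 2: (4,0) @ cyc 12  [E]
hop 3: (4,1) @ cyc 14  [N]
hop 4: (4,2) @ cyc 16  [N]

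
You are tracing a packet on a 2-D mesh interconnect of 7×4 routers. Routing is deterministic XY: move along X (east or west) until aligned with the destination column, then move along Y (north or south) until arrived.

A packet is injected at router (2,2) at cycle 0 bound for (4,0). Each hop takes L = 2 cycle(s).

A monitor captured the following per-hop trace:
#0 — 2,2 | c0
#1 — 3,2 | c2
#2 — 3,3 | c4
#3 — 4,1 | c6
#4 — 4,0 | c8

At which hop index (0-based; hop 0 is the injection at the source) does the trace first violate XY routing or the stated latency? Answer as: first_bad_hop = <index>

first_bad_hop = 2

  1: Δx=+1 Δy=+0 Δt=2 [ok]
  2: Δx=+0 Δy=+1 Δt=2 [BAD: Y-move but x=3≠4]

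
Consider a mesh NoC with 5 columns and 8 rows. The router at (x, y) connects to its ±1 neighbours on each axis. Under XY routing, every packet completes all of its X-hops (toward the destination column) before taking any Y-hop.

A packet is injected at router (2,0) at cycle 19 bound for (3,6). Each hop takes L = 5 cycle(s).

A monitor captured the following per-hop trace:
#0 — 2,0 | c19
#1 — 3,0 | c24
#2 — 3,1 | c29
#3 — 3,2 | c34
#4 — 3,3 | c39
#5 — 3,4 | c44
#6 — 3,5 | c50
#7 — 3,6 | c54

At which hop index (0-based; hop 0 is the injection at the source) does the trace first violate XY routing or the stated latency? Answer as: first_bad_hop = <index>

  1: Δx=+1 Δy=+0 Δt=5 [ok]
  2: Δx=+0 Δy=+1 Δt=5 [ok]
  3: Δx=+0 Δy=+1 Δt=5 [ok]
  4: Δx=+0 Δy=+1 Δt=5 [ok]
  5: Δx=+0 Δy=+1 Δt=5 [ok]
  6: Δx=+0 Δy=+1 Δt=6 [BAD: Δcyc=6≠L]

first_bad_hop = 6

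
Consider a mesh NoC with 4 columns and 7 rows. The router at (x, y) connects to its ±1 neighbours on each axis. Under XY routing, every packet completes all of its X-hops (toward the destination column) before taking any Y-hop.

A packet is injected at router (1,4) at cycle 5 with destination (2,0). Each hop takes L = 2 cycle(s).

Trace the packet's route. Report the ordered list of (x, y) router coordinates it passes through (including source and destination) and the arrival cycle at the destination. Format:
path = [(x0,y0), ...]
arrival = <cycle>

#0 — 1,4 | c5
#1 — 2,4 | c7 | E
#2 — 2,3 | c9 | S
#3 — 2,2 | c11 | S
#4 — 2,1 | c13 | S
#5 — 2,0 | c15 | S

path = [(1,4), (2,4), (2,3), (2,2), (2,1), (2,0)]
arrival = 15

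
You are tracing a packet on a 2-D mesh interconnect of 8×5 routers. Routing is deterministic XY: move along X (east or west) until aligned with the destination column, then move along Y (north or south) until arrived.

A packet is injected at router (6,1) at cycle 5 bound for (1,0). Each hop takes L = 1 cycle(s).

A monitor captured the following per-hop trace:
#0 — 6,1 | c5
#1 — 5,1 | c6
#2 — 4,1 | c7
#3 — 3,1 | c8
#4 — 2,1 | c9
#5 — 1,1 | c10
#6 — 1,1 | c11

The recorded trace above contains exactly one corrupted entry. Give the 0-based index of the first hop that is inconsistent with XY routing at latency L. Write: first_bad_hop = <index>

first_bad_hop = 6

hop 1: step (-1,+0), +1 cyc — ok
hop 2: step (-1,+0), +1 cyc — ok
hop 3: step (-1,+0), +1 cyc — ok
hop 4: step (-1,+0), +1 cyc — ok
hop 5: step (-1,+0), +1 cyc — ok
hop 6: step (+0,+0), +1 cyc — BAD: non-unit step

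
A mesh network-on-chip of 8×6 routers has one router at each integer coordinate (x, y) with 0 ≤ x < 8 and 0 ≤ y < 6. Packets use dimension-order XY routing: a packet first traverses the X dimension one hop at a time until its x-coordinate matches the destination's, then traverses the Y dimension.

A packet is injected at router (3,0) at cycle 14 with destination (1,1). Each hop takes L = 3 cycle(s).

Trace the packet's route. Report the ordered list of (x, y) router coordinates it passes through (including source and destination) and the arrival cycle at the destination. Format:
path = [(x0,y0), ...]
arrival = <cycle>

[0] x=3 y=0 t=14
[1] x=2 y=0 t=17 →W
[2] x=1 y=0 t=20 →W
[3] x=1 y=1 t=23 →N

path = [(3,0), (2,0), (1,0), (1,1)]
arrival = 23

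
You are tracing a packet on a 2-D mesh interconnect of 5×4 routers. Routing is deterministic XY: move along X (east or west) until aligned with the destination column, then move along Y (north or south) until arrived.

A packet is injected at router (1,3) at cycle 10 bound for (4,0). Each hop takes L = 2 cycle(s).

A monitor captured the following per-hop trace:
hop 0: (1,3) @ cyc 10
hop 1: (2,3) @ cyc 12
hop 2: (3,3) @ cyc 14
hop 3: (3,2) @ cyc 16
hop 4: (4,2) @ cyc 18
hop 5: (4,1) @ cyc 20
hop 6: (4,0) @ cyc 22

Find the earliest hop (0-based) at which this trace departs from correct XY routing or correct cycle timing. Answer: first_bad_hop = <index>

  1: Δx=+1 Δy=+0 Δt=2 [ok]
  2: Δx=+1 Δy=+0 Δt=2 [ok]
  3: Δx=+0 Δy=-1 Δt=2 [BAD: Y-move but x=3≠4]

first_bad_hop = 3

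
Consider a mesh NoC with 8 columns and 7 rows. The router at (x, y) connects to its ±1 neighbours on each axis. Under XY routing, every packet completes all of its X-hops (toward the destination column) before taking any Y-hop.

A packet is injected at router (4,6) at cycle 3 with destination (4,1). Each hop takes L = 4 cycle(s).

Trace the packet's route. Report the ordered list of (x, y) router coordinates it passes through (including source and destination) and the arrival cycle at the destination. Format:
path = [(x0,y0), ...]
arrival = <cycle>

path = [(4,6), (4,5), (4,4), (4,3), (4,2), (4,1)]
arrival = 23

src (4,6)  cyc=3
S→(4,5)  cyc=7
S→(4,4)  cyc=11
S→(4,3)  cyc=15
S→(4,2)  cyc=19
S→(4,1)  cyc=23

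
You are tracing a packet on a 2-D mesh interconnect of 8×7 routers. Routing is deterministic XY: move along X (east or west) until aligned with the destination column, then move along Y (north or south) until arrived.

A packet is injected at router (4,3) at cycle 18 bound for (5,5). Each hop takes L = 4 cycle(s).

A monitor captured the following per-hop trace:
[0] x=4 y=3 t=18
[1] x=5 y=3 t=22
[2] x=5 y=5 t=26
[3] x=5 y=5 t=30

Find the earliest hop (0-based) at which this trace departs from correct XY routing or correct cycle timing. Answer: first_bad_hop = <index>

  1: Δx=+1 Δy=+0 Δt=4 [ok]
  2: Δx=+0 Δy=+2 Δt=4 [BAD: non-unit step]

first_bad_hop = 2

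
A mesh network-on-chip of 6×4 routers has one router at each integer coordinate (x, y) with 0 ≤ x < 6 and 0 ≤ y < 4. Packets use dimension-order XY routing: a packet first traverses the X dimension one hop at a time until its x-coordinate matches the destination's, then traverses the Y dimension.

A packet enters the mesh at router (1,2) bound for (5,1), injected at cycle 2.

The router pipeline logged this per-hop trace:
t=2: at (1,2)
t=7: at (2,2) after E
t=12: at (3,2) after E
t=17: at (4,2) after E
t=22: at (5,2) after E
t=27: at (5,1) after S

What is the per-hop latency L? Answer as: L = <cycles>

L = 5

From hop 0 (2) to hop 1 (7): +5 cycles.
One hop costs L cycles, so L = 5.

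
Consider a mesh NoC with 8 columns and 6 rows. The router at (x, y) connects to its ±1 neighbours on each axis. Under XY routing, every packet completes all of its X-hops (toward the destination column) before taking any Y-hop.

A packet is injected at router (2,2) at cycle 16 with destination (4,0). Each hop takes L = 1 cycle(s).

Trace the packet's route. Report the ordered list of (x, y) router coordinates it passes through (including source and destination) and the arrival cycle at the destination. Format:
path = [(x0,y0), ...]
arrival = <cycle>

[0] x=2 y=2 t=16
[1] x=3 y=2 t=17 →E
[2] x=4 y=2 t=18 →E
[3] x=4 y=1 t=19 →S
[4] x=4 y=0 t=20 →S

path = [(2,2), (3,2), (4,2), (4,1), (4,0)]
arrival = 20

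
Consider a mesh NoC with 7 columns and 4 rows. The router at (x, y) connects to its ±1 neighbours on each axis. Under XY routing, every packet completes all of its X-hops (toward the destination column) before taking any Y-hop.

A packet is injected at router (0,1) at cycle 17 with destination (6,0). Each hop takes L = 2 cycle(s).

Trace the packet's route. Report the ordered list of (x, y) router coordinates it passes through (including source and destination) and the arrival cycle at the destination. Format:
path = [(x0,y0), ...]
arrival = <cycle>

  0. router=(0,1) cycle=17 (inject)
  1. router=(1,1) cycle=19 dir=E
  2. router=(2,1) cycle=21 dir=E
  3. router=(3,1) cycle=23 dir=E
  4. router=(4,1) cycle=25 dir=E
  5. router=(5,1) cycle=27 dir=E
  6. router=(6,1) cycle=29 dir=E
  7. router=(6,0) cycle=31 dir=S

path = [(0,1), (1,1), (2,1), (3,1), (4,1), (5,1), (6,1), (6,0)]
arrival = 31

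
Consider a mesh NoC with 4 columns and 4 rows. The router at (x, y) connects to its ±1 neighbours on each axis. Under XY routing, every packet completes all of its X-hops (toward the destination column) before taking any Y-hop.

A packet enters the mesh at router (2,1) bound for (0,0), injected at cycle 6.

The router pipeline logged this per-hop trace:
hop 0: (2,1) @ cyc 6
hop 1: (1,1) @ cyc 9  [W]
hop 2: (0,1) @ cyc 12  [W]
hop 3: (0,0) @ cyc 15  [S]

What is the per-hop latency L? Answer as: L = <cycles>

Δcyc across hop 0→1: 9 − 6 = 3.
One hop costs L cycles, so L = 3.

L = 3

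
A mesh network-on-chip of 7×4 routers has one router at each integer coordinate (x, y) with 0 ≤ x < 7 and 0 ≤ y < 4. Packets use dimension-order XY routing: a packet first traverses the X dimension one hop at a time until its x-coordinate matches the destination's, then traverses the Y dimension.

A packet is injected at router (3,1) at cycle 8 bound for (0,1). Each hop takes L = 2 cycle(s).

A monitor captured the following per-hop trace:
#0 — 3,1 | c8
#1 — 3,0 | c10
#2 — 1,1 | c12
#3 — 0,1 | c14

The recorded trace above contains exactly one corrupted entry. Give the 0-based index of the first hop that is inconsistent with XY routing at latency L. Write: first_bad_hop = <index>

  1: Δx=+0 Δy=-1 Δt=2 [BAD: Y-move but x=3≠0]

first_bad_hop = 1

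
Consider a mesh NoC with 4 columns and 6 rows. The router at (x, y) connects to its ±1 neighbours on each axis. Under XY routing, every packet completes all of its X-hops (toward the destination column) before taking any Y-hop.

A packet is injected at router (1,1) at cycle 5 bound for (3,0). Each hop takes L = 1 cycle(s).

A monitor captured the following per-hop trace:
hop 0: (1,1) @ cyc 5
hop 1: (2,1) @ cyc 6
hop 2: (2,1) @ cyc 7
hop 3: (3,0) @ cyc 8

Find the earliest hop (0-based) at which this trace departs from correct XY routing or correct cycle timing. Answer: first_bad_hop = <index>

first_bad_hop = 2

[1] (+1,+0) / 1c ⇒ ok
[2] (+0,+0) / 1c ⇒ BAD: non-unit step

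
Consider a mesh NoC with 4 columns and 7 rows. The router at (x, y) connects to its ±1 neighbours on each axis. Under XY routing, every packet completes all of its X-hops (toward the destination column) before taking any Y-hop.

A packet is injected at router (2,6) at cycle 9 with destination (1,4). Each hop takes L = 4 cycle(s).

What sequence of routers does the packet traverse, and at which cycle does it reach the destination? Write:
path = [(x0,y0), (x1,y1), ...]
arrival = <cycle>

src (2,6)  cyc=9
W→(1,6)  cyc=13
S→(1,5)  cyc=17
S→(1,4)  cyc=21

path = [(2,6), (1,6), (1,5), (1,4)]
arrival = 21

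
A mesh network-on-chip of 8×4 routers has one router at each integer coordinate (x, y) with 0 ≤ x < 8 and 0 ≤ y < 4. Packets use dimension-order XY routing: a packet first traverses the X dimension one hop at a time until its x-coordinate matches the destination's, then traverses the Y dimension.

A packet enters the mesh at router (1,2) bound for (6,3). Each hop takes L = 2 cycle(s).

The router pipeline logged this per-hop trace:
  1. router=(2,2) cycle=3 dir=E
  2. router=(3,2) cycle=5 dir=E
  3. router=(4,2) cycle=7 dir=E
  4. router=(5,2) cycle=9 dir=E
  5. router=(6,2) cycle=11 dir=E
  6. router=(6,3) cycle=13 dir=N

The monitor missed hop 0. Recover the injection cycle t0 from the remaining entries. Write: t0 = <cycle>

t0 = 1

Hop 1 reached at cycle 3; hop k is at t0 + k·L.
Therefore t0 = 3 − L = 1.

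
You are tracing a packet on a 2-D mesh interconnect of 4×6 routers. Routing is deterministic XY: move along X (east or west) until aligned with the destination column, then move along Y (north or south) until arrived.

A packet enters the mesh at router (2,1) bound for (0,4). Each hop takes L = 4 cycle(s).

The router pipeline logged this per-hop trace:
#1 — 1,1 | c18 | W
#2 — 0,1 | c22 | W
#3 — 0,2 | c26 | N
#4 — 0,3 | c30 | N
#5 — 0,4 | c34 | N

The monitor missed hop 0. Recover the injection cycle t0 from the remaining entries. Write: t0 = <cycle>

t0 = 14

At hop 1 the cycle is 18; in general cyc_k = t0 + kL.
Subtract one hop: t0 = 18 − 4 = 14.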